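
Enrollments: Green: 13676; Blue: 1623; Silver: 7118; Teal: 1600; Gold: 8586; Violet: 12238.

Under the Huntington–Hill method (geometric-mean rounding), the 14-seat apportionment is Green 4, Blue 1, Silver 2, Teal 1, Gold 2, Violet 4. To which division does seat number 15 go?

Priority for the next seat is population ÷ (√(s·(s+1))).
Priorities: Green 3058.047, Blue 1147.634, Silver 2905.911, Teal 1131.371, Gold 3505.220, Violet 2736.500.
Highest priority: Gold.

Gold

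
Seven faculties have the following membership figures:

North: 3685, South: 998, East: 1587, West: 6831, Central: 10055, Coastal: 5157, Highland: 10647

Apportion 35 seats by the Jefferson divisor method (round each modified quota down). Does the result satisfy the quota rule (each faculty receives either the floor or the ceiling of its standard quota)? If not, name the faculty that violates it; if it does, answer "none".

Standard quotas: North 3.310, South 0.897, East 1.426, West 6.137, Central 9.033, Coastal 4.633, Highland 9.565.
Jefferson allocation: North 3, South 0, East 1, West 6, Central 10, Coastal 5, Highland 10.
Every allocation lies between the lower and upper quota.

none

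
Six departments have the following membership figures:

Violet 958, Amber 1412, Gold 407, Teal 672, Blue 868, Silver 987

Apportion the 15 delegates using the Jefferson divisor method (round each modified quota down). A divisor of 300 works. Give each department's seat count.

With modified divisor 300: modified quotas Violet 3.193, Amber 4.707, Gold 1.357, Teal 2.240, Blue 2.893, Silver 3.290.
Rounding down: Violet 3, Amber 4, Gold 1, Teal 2, Blue 2, Silver 3 (total 15).

Violet 3, Amber 4, Gold 1, Teal 2, Blue 2, Silver 3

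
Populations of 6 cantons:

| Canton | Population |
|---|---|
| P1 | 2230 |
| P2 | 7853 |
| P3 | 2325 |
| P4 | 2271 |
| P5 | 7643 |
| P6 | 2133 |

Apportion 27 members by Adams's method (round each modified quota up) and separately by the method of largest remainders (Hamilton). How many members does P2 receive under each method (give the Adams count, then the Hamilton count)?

8 and 9

Adams: P1 3, P2 8, P3 3, P4 3, P5 8, P6 2.
Hamilton: P1 2, P2 9, P3 3, P4 3, P5 8, P6 2.
P2 gets 8 under Adams and 9 under Hamilton.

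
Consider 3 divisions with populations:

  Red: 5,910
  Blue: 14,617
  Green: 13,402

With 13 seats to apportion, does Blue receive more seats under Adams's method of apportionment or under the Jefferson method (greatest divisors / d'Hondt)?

Adams: Red 3, Blue 5, Green 5.
Jefferson: Red 2, Blue 6, Green 5.
Blue gets 5 under Adams and 6 under Jefferson.

Jefferson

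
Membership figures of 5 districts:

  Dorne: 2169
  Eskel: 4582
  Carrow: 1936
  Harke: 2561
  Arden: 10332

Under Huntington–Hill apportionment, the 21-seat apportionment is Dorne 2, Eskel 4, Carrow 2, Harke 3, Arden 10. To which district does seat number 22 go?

Priority for the next seat is population ÷ (√(s·(s+1))).
Priorities: Dorne 885.491, Eskel 1024.566, Carrow 790.369, Harke 739.297, Arden 985.118.
Highest priority: Eskel.

Eskel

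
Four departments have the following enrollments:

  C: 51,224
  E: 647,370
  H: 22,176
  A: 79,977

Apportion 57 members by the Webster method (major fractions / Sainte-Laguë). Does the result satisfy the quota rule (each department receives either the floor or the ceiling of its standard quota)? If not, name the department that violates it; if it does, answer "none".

Standard quotas: C 3.646, E 46.082, H 1.579, A 5.693.
Webster allocation: C 4, E 45, H 2, A 6.
E has quota 46.082 (lower 46, upper 47) but receives 45 — outside the quota interval.

E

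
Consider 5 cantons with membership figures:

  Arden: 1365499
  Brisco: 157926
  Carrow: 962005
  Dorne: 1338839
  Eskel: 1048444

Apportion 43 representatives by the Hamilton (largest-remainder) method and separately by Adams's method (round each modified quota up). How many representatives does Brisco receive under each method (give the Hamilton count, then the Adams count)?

1 and 2

Hamilton: Arden 12, Brisco 1, Carrow 9, Dorne 12, Eskel 9.
Adams: Arden 12, Brisco 2, Carrow 8, Dorne 12, Eskel 9.
Brisco gets 1 under Hamilton and 2 under Adams.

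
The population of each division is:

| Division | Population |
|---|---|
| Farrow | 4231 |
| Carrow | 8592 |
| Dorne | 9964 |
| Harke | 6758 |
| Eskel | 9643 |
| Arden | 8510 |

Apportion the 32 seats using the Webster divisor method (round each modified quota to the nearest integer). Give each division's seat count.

Farrow=3, Carrow=6, Dorne=7, Harke=4, Eskel=6, Arden=6

Standard divisor 47698/32 ≈ 1490.562; standard quotas: Farrow 2.839, Carrow 5.764, Dorne 6.685, Harke 4.534, Eskel 6.469, Arden 5.709.
Rounding to the nearest integer gives 3, 6, 7, 5, 6, 6 = 33 seats, so the divisor must be adjusted.
With modified divisor 1520: modified quotas Farrow 2.784, Carrow 5.653, Dorne 6.555, Harke 4.446, Eskel 6.344, Arden 5.599.
Rounding to the nearest integer: Farrow 3, Carrow 6, Dorne 7, Harke 4, Eskel 6, Arden 6 (total 32).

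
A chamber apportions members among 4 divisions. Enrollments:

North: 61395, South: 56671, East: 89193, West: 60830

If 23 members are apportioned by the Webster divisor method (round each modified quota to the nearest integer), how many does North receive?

Standard divisor 268089/23 ≈ 11656.043; standard quotas: North 5.267, South 4.862, East 7.652, West 5.219.
Rounding to the nearest integer gives North 5, South 5, East 8, West 5 — total 23, matching the house size, so no adjustment is needed.
North receives 5.

5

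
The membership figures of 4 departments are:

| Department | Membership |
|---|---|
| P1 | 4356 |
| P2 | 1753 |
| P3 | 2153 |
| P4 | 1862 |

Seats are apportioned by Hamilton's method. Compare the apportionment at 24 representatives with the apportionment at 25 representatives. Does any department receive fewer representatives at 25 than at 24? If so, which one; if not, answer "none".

At 24 seats: P1 10, P2 4, P3 5, P4 5.
At 25 seats: P1 11, P2 4, P3 5, P4 5.
No department's allocation decreased.

none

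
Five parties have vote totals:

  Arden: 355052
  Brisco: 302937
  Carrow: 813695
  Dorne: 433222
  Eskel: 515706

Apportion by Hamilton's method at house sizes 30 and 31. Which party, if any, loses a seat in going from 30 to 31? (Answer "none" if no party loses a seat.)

At 30 seats: Arden 5, Brisco 4, Carrow 10, Dorne 5, Eskel 6.
At 31 seats: Arden 4, Brisco 4, Carrow 10, Dorne 6, Eskel 7.
Arden drops from 5 to 4.

Arden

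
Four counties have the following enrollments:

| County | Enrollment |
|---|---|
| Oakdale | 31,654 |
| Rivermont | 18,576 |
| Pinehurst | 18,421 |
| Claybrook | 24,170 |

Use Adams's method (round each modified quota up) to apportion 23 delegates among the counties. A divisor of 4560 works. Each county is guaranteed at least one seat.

With modified divisor 4560: modified quotas Oakdale 6.942, Rivermont 4.074, Pinehurst 4.040, Claybrook 5.300.
Rounding up: Oakdale 7, Rivermont 5, Pinehurst 5, Claybrook 6 (total 23).

Oakdale 7, Rivermont 5, Pinehurst 5, Claybrook 6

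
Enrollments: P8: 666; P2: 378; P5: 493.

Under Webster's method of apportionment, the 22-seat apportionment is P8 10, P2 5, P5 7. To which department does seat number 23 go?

P2

Priority for the next seat is population ÷ (current seats + 0.5).
Priorities: P8 63.429, P2 68.727, P5 65.733.
Highest priority: P2.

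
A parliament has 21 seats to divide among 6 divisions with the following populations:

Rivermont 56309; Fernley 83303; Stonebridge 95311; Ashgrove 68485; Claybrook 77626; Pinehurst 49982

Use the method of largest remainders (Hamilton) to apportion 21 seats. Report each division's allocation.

Rivermont 3, Fernley 4, Stonebridge 5, Ashgrove 3, Claybrook 4, Pinehurst 2

The standard divisor is 431016/21 ≈ 20524.571.
Standard quotas: Rivermont 2.7435, Fernley 4.0587, Stonebridge 4.6438, Ashgrove 3.3367, Claybrook 3.7821, Pinehurst 2.4352.
Lower quotas: Rivermont 2, Fernley 4, Stonebridge 4, Ashgrove 3, Claybrook 3, Pinehurst 2 (sum 18, leaving 3 seats).
Remainders in descending order: Claybrook 0.7821, Rivermont 0.7435, Stonebridge 0.6438, Pinehurst 0.4352, Ashgrove 0.3367, Fernley 0.0587.
The surplus seats go to Claybrook, Rivermont, Stonebridge.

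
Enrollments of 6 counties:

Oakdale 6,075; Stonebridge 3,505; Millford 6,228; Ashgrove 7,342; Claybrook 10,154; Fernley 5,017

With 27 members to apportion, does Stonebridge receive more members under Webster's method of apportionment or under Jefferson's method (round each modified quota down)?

Webster: Oakdale 4, Stonebridge 3, Millford 4, Ashgrove 5, Claybrook 7, Fernley 4.
Jefferson: Oakdale 4, Stonebridge 2, Millford 4, Ashgrove 5, Claybrook 8, Fernley 4.
Stonebridge gets 3 under Webster and 2 under Jefferson.

Webster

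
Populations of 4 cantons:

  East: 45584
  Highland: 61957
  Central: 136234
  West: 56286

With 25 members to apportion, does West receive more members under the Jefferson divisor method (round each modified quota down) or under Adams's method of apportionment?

Adams

Jefferson: East 4, Highland 5, Central 12, West 4.
Adams: East 4, Highland 5, Central 11, West 5.
West gets 4 under Jefferson and 5 under Adams.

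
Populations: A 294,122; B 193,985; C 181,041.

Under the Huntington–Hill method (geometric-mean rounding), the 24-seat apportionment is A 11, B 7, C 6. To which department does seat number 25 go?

Priority for the next seat is population ÷ (√(s·(s+1))).
Priorities: A 25600.034, B 25922.336, C 27935.233.
Highest priority: C.

C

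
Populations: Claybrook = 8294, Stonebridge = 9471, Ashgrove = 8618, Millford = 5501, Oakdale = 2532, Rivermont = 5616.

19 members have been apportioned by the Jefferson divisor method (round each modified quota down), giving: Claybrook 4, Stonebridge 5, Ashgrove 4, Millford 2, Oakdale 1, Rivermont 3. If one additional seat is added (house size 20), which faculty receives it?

Priority for the next seat is population ÷ (current seats + 1).
Priorities: Claybrook 1658.800, Stonebridge 1578.500, Ashgrove 1723.600, Millford 1833.667, Oakdale 1266.000, Rivermont 1404.000.
Highest priority: Millford.

Millford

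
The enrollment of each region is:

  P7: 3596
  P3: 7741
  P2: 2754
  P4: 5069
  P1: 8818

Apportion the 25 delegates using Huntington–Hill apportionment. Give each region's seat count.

P7 3; P3 7; P2 2; P4 5; P1 8

With divisor 1129: modified quotas P7 3.185, P3 6.857, P2 2.439, P4 4.490, P1 7.810.
Geometric-mean thresholds: P7 √(3·4)=3.464, P3 √(6·7)=6.481, P2 √(2·3)=2.449, P4 √(4·5)=4.472, P1 √(7·8)=7.483.
Each quota rounded against its threshold gives P7 3, P3 7, P2 2, P4 5, P1 8 (total 25).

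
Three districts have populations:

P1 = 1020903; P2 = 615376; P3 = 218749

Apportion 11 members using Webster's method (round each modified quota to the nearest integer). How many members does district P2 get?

Standard divisor 1855028/11 ≈ 168638.909; standard quotas: P1 6.054, P2 3.649, P3 1.297.
Rounding to the nearest integer gives P1 6, P2 4, P3 1 — total 11, matching the house size, so no adjustment is needed.
P2 receives 4.

4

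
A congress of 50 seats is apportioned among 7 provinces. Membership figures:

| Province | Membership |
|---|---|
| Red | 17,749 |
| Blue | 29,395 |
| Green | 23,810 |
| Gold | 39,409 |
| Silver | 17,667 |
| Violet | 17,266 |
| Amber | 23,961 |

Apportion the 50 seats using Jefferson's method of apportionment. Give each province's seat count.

Standard divisor 169257/50 ≈ 3385.14; standard quotas: Red 5.243, Blue 8.684, Green 7.034, Gold 11.642, Silver 5.219, Violet 5.101, Amber 7.078.
Rounding down gives 5, 8, 7, 11, 5, 5, 7 = 48 seats, so the divisor must be adjusted.
With modified divisor 3100: modified quotas Red 5.725, Blue 9.482, Green 7.681, Gold 12.713, Silver 5.699, Violet 5.570, Amber 7.729.
Rounding down: Red 5, Blue 9, Green 7, Gold 12, Silver 5, Violet 5, Amber 7 (total 50).

Red 5; Blue 9; Green 7; Gold 12; Silver 5; Violet 5; Amber 7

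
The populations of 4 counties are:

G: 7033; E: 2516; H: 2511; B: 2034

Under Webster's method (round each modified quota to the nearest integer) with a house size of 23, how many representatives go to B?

3

Standard divisor 14094/23 ≈ 612.783; standard quotas: G 11.477, E 4.106, H 4.098, B 3.319.
Rounding to the nearest integer gives 11, 4, 4, 3 = 22 seats, so the divisor must be adjusted.
With modified divisor 600: modified quotas G 11.722, E 4.193, H 4.185, B 3.390.
Rounding to the nearest integer: G 12, E 4, H 4, B 3 (total 23).
B receives 3.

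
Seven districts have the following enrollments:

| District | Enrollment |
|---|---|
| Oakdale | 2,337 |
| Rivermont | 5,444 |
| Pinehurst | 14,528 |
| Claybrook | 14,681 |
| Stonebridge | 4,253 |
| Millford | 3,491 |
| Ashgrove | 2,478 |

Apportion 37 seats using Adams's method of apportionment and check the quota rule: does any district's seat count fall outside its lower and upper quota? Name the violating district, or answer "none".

Standard quotas: Oakdale 1.832, Rivermont 4.266, Pinehurst 11.386, Claybrook 11.505, Stonebridge 3.333, Millford 2.736, Ashgrove 1.942.
Adams allocation: Oakdale 2, Rivermont 4, Pinehurst 11, Claybrook 11, Stonebridge 4, Millford 3, Ashgrove 2.
Every allocation lies between the lower and upper quota.

none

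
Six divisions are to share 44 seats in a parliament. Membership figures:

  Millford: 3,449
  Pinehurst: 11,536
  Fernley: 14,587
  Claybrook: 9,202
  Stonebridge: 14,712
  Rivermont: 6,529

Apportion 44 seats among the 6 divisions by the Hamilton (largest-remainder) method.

Standard divisor: 60015 ÷ 44 ≈ 1363.977.
Standard quotas: Millford 2.5286, Pinehurst 8.4576, Fernley 10.6945, Claybrook 6.7464, Stonebridge 10.7861, Rivermont 4.7867.
Lower quotas: Millford 2, Pinehurst 8, Fernley 10, Claybrook 6, Stonebridge 10, Rivermont 4 (sum 40, leaving 4 seats).
Remainders in descending order: Rivermont 0.7867, Stonebridge 0.7861, Claybrook 0.7464, Fernley 0.6945, Millford 0.5286, Pinehurst 0.4576.
Largest remainders: Rivermont, Stonebridge, Claybrook, Fernley receive the extra seats.

Millford 2; Pinehurst 8; Fernley 11; Claybrook 7; Stonebridge 11; Rivermont 5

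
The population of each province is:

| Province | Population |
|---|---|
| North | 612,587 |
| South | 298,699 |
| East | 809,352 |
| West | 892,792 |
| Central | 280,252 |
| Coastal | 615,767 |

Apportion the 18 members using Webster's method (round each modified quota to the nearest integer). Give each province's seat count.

Standard divisor 3509449/18 ≈ 194969.389; standard quotas: North 3.142, South 1.532, East 4.151, West 4.579, Central 1.437, Coastal 3.158.
Rounding to the nearest integer gives North 3, South 2, East 4, West 5, Central 1, Coastal 3 — total 18, matching the house size, so no adjustment is needed.

North 3, South 2, East 4, West 5, Central 1, Coastal 3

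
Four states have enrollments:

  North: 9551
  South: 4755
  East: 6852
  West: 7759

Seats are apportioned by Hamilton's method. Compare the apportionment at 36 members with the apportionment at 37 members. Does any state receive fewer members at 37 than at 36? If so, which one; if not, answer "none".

At 36 seats: North 12, South 6, East 8, West 10.
At 37 seats: North 12, South 6, East 9, West 10.
No state's allocation decreased.

none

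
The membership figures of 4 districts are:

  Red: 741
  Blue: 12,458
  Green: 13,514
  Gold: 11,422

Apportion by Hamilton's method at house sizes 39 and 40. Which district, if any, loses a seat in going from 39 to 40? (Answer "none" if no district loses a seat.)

none

At 39 seats: Red 1, Blue 13, Green 14, Gold 11.
At 40 seats: Red 1, Blue 13, Green 14, Gold 12.
No district's allocation decreased.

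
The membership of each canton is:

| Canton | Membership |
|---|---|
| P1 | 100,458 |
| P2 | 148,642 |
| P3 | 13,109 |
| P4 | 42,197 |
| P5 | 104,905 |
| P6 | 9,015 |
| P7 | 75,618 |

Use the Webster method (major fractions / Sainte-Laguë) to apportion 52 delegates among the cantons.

Standard divisor 493944/52 ≈ 9498.923; standard quotas: P1 10.576, P2 15.648, P3 1.380, P4 4.442, P5 11.044, P6 0.949, P7 7.961.
Rounding to the nearest integer gives P1 11, P2 16, P3 1, P4 4, P5 11, P6 1, P7 8 — total 52, matching the house size, so no adjustment is needed.

P1 11, P2 16, P3 1, P4 4, P5 11, P6 1, P7 8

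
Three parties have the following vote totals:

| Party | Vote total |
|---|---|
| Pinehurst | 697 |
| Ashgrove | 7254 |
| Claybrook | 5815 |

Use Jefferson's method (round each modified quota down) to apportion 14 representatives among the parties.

Standard divisor 13766/14 ≈ 983.286; standard quotas: Pinehurst 0.709, Ashgrove 7.377, Claybrook 5.914.
Rounding down gives 0, 7, 5 = 12 seats, so the divisor must be adjusted.
With modified divisor 900: modified quotas Pinehurst 0.774, Ashgrove 8.060, Claybrook 6.461.
Rounding down: Pinehurst 0, Ashgrove 8, Claybrook 6 (total 14).

Pinehurst: 0, Ashgrove: 8, Claybrook: 6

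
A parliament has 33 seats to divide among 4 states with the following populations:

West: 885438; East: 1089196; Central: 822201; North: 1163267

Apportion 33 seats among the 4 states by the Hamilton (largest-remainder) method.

Standard divisor: 3960102 ÷ 33 ≈ 120003.091.
Standard quotas: West 7.3785, East 9.0764, Central 6.8515, North 9.6936.
Lower quotas: West 7, East 9, Central 6, North 9 (sum 31, leaving 2 seats).
Remainders in descending order: Central 0.8515, North 0.6936, West 0.3785, East 0.0764.
Largest remainders: Central, North receive the extra seats.

West 7; East 9; Central 7; North 10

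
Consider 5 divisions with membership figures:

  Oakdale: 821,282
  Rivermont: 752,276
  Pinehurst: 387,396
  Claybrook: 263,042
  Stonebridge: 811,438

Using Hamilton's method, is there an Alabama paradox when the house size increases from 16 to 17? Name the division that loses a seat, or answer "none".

At 16 seats: Oakdale 4, Rivermont 4, Pinehurst 2, Claybrook 2, Stonebridge 4.
At 17 seats: Oakdale 5, Rivermont 4, Pinehurst 2, Claybrook 1, Stonebridge 5.
Claybrook drops from 2 to 1.

Claybrook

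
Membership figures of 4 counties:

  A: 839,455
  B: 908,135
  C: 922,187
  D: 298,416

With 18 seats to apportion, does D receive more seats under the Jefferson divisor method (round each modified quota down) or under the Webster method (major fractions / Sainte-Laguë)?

Webster

Jefferson: A 5, B 6, C 6, D 1.
Webster: A 5, B 5, C 6, D 2.
D gets 1 under Jefferson and 2 under Webster.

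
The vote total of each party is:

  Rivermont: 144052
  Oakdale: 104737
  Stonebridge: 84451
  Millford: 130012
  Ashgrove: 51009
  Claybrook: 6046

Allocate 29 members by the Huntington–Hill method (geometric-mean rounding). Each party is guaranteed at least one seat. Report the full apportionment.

With divisor 19003: modified quotas Rivermont 7.580, Oakdale 5.512, Stonebridge 4.444, Millford 6.842, Ashgrove 2.684, Claybrook 0.318.
Geometric-mean thresholds: Rivermont √(7·8)=7.483, Oakdale √(5·6)=5.477, Stonebridge √(4·5)=4.472, Millford √(6·7)=6.481, Ashgrove √(2·3)=2.449, Claybrook (min 1).
Each quota rounded against its threshold gives Rivermont 8, Oakdale 6, Stonebridge 4, Millford 7, Ashgrove 3, Claybrook 1 (total 29).

Rivermont: 8, Oakdale: 6, Stonebridge: 4, Millford: 7, Ashgrove: 3, Claybrook: 1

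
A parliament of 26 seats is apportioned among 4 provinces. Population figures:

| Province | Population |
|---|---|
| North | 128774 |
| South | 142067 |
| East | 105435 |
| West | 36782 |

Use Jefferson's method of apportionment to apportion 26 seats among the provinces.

North: 8, South: 9, East: 7, West: 2

Standard divisor 413058/26 ≈ 15886.846; standard quotas: North 8.106, South 8.942, East 6.637, West 2.315.
Rounding down gives 8, 8, 6, 2 = 24 seats, so the divisor must be adjusted.
With modified divisor 14700: modified quotas North 8.760, South 9.664, East 7.172, West 2.502.
Rounding down: North 8, South 9, East 7, West 2 (total 26).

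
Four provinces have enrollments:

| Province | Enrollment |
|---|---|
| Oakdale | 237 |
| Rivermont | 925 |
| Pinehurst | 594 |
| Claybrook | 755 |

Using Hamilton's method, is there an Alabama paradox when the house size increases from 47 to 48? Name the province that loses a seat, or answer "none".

At 47 seats: Oakdale 5, Rivermont 17, Pinehurst 11, Claybrook 14.
At 48 seats: Oakdale 5, Rivermont 18, Pinehurst 11, Claybrook 14.
No province's allocation decreased.

none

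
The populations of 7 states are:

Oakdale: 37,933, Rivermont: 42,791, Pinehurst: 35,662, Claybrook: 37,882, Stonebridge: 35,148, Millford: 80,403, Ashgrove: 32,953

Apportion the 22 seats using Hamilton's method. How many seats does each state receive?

The standard divisor is 302772/22 ≈ 13762.364.
Standard quotas: Oakdale 2.7563, Rivermont 3.1093, Pinehurst 2.5913, Claybrook 2.7526, Stonebridge 2.5539, Millford 5.8422, Ashgrove 2.3944.
Lower quotas: Oakdale 2, Rivermont 3, Pinehurst 2, Claybrook 2, Stonebridge 2, Millford 5, Ashgrove 2 (sum 18, leaving 4 seats).
Remainders in descending order: Millford 0.8422, Oakdale 0.7563, Claybrook 0.7526, Pinehurst 0.5913, Stonebridge 0.5539, Ashgrove 0.3944, Rivermont 0.1093.
The surplus seats go to Millford, Oakdale, Claybrook, Pinehurst.

Oakdale=3, Rivermont=3, Pinehurst=3, Claybrook=3, Stonebridge=2, Millford=6, Ashgrove=2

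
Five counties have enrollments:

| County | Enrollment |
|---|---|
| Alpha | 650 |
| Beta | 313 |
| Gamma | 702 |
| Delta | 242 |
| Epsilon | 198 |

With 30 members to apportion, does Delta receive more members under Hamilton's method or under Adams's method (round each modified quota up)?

Hamilton: Alpha 9, Beta 5, Gamma 10, Delta 3, Epsilon 3.
Adams: Alpha 9, Beta 5, Gamma 9, Delta 4, Epsilon 3.
Delta gets 3 under Hamilton and 4 under Adams.

Adams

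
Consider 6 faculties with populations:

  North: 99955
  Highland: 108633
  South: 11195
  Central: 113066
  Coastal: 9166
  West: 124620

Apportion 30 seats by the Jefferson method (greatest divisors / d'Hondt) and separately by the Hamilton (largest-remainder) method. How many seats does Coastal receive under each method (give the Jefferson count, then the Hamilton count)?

0 and 1

Jefferson: North 7, Highland 7, South 0, Central 8, Coastal 0, West 8.
Hamilton: North 6, Highland 7, South 1, Central 7, Coastal 1, West 8.
Coastal gets 0 under Jefferson and 1 under Hamilton.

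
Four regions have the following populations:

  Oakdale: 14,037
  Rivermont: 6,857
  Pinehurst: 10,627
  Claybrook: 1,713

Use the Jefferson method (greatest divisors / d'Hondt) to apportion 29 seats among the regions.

Standard divisor 33234/29 ≈ 1146; standard quotas: Oakdale 12.249, Rivermont 5.983, Pinehurst 9.273, Claybrook 1.495.
Rounding down gives 12, 5, 9, 1 = 27 seats, so the divisor must be adjusted.
With modified divisor 1070: modified quotas Oakdale 13.119, Rivermont 6.408, Pinehurst 9.932, Claybrook 1.601.
Rounding down: Oakdale 13, Rivermont 6, Pinehurst 9, Claybrook 1 (total 29).

Oakdale=13, Rivermont=6, Pinehurst=9, Claybrook=1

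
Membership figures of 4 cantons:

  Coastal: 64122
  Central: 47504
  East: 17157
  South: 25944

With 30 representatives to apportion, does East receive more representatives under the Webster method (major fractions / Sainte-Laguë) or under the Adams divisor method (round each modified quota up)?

Adams

Webster: Coastal 13, Central 9, East 3, South 5.
Adams: Coastal 12, Central 9, East 4, South 5.
East gets 3 under Webster and 4 under Adams.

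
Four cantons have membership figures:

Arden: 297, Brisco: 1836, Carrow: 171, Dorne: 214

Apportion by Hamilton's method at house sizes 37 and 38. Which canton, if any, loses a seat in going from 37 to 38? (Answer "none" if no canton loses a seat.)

none

At 37 seats: Arden 4, Brisco 27, Carrow 3, Dorne 3.
At 38 seats: Arden 4, Brisco 28, Carrow 3, Dorne 3.
No canton's allocation decreased.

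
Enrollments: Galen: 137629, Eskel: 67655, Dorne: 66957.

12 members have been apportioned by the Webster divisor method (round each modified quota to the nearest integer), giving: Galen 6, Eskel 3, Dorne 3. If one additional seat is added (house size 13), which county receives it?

Priority for the next seat is population ÷ (current seats + 0.5).
Priorities: Galen 21173.692, Eskel 19330.000, Dorne 19130.571.
Highest priority: Galen.

Galen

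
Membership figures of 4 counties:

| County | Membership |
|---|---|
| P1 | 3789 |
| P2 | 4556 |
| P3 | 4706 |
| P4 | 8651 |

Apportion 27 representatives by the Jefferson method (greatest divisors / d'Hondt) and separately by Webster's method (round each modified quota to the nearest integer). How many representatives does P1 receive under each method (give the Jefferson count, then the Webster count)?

4 and 5

Jefferson: P1 4, P2 6, P3 6, P4 11.
Webster: P1 5, P2 6, P3 6, P4 10.
P1 gets 4 under Jefferson and 5 under Webster.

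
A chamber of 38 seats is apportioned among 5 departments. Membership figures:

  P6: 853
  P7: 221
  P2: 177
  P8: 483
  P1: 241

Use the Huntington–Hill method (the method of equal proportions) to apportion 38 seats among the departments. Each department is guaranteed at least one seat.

With divisor 51.4: modified quotas P6 16.595, P7 4.300, P2 3.444, P8 9.397, P1 4.689.
Geometric-mean thresholds: P6 √(16·17)=16.492, P7 √(4·5)=4.472, P2 √(3·4)=3.464, P8 √(9·10)=9.487, P1 √(4·5)=4.472.
Each quota rounded against its threshold gives P6 17, P7 4, P2 3, P8 9, P1 5 (total 38).

P6=17; P7=4; P2=3; P8=9; P1=5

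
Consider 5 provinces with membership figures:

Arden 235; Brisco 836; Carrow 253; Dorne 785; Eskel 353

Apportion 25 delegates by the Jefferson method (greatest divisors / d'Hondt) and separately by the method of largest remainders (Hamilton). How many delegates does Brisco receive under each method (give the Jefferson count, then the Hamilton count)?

Jefferson: Arden 2, Brisco 9, Carrow 2, Dorne 8, Eskel 4.
Hamilton: Arden 2, Brisco 8, Carrow 3, Dorne 8, Eskel 4.
Brisco gets 9 under Jefferson and 8 under Hamilton.

9 and 8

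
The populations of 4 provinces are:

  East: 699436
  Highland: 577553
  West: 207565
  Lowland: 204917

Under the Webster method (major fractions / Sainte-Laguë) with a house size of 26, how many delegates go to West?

Standard divisor 1689471/26 ≈ 64979.654; standard quotas: East 10.764, Highland 8.888, West 3.194, Lowland 3.154.
Rounding to the nearest integer gives East 11, Highland 9, West 3, Lowland 3 — total 26, matching the house size, so no adjustment is needed.
West receives 3.

3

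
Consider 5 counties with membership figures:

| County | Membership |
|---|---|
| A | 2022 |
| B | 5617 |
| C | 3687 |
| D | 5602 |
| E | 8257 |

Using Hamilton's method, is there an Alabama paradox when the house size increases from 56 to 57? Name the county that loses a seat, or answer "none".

A

At 56 seats: A 5, B 13, C 8, D 12, E 18.
At 57 seats: A 4, B 13, C 8, D 13, E 19.
A drops from 5 to 4.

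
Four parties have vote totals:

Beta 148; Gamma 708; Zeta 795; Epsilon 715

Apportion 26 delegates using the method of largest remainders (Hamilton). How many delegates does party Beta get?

1

Total 2366; standard divisor 2366/26 = 91.
Standard quotas: Beta 1.626, Gamma 7.780, Zeta 8.736, Epsilon 7.857.
Lower quotas: Beta 1, Gamma 7, Zeta 8, Epsilon 7 (sum 23, leaving 3 seats).
Remainders in descending order: Epsilon 0.857, Gamma 0.780, Zeta 0.736, Beta 0.626.
Largest remainders: Epsilon, Gamma, Zeta receive the extra seats.
Beta receives 1.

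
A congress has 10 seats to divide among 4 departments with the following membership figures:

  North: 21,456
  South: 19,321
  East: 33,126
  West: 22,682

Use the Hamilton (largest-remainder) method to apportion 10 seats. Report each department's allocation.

The standard divisor is 96585/10 ≈ 9658.5.
Standard quotas: North 2.2215, South 2.0004, East 3.4297, West 2.3484.
Lower quotas: North 2, South 2, East 3, West 2 (sum 9, leaving 1 seat).
Remainders in descending order: East 0.4297, West 0.3484, North 0.2215, South 0.0004.
The surplus seat goes to East.

North=2; South=2; East=4; West=2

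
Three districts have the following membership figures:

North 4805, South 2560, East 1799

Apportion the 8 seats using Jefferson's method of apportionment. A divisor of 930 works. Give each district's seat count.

North: 5, South: 2, East: 1

With modified divisor 930: modified quotas North 5.167, South 2.753, East 1.934.
Rounding down: North 5, South 2, East 1 (total 8).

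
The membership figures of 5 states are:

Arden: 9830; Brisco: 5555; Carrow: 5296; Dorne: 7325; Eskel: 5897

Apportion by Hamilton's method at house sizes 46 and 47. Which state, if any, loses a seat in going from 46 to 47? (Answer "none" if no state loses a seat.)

none

At 46 seats: Arden 13, Brisco 8, Carrow 7, Dorne 10, Eskel 8.
At 47 seats: Arden 14, Brisco 8, Carrow 7, Dorne 10, Eskel 8.
No state's allocation decreased.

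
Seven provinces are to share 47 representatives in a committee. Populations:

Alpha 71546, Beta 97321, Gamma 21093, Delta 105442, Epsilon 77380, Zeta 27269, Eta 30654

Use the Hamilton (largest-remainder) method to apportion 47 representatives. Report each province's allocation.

Alpha 8; Beta 11; Gamma 2; Delta 12; Epsilon 8; Zeta 3; Eta 3

Standard divisor: 430705 ÷ 47 ≈ 9163.936.
Standard quotas: Alpha 7.8073, Beta 10.6200, Gamma 2.3017, Delta 11.5062, Epsilon 8.4440, Zeta 2.9757, Eta 3.3451.
Lower quotas: Alpha 7, Beta 10, Gamma 2, Delta 11, Epsilon 8, Zeta 2, Eta 3 (sum 43, leaving 4 seats).
Remainders in descending order: Zeta 0.9757, Alpha 0.8073, Beta 0.6200, Delta 0.5062, Epsilon 0.4440, Eta 0.3451, Gamma 0.3017.
The surplus seats go to Zeta, Alpha, Beta, Delta.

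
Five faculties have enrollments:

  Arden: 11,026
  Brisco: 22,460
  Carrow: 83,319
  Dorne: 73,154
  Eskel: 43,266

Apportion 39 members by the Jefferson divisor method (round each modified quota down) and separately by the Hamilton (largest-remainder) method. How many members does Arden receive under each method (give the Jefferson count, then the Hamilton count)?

Jefferson: Arden 1, Brisco 4, Carrow 14, Dorne 13, Eskel 7.
Hamilton: Arden 2, Brisco 4, Carrow 14, Dorne 12, Eskel 7.
Arden gets 1 under Jefferson and 2 under Hamilton.

1 and 2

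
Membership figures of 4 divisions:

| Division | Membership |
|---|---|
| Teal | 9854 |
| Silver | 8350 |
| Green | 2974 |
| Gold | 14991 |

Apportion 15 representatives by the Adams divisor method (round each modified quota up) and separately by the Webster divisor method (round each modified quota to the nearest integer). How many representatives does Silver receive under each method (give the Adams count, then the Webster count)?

3 and 4

Adams: Teal 4, Silver 3, Green 2, Gold 6.
Webster: Teal 4, Silver 4, Green 1, Gold 6.
Silver gets 3 under Adams and 4 under Webster.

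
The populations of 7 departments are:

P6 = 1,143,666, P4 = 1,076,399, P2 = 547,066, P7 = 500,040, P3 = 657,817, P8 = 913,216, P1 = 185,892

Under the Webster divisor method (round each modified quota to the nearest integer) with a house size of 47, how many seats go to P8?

Standard divisor 5024096/47 ≈ 106895.66; standard quotas: P6 10.699, P4 10.070, P2 5.118, P7 4.678, P3 6.154, P8 8.543, P1 1.739.
Rounding to the nearest integer gives 11, 10, 5, 5, 6, 9, 2 = 48 seats, so the divisor must be adjusted.
With modified divisor 108200: modified quotas P6 10.570, P4 9.948, P2 5.056, P7 4.621, P3 6.080, P8 8.440, P1 1.718.
Rounding to the nearest integer: P6 11, P4 10, P2 5, P7 5, P3 6, P8 8, P1 2 (total 47).
P8 receives 8.

8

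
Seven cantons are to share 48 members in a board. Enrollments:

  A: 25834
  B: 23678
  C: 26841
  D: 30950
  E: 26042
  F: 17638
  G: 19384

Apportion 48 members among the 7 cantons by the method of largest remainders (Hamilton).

The standard divisor is 170367/48 ≈ 3549.312.
Standard quotas: A 7.2786, B 6.6712, C 7.5623, D 8.7200, E 7.3372, F 4.9694, G 5.4613.
Lower quotas: A 7, B 6, C 7, D 8, E 7, F 4, G 5 (sum 44, leaving 4 seats).
Remainders in descending order: F 0.9694, D 0.7200, B 0.6712, C 0.5623, G 0.4613, E 0.3372, A 0.2786.
The surplus seats go to F, D, B, C.

A: 7, B: 7, C: 8, D: 9, E: 7, F: 5, G: 5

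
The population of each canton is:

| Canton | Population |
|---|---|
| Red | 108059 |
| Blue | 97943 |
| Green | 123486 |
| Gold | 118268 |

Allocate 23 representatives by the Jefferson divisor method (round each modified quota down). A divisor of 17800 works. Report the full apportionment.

Red=6; Blue=5; Green=6; Gold=6

With modified divisor 17800: modified quotas Red 6.071, Blue 5.502, Green 6.937, Gold 6.644.
Rounding down: Red 6, Blue 5, Green 6, Gold 6 (total 23).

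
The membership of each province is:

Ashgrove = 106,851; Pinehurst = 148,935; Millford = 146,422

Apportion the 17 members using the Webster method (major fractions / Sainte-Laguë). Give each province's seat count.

Standard divisor 402208/17 ≈ 23659.294; standard quotas: Ashgrove 4.516, Pinehurst 6.295, Millford 6.189.
Rounding to the nearest integer gives Ashgrove 5, Pinehurst 6, Millford 6 — total 17, matching the house size, so no adjustment is needed.

Ashgrove=5, Pinehurst=6, Millford=6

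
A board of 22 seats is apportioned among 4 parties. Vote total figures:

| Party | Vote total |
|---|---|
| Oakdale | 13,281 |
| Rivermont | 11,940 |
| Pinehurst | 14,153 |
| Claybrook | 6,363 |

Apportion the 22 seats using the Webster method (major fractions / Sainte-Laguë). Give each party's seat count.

Oakdale=6; Rivermont=6; Pinehurst=7; Claybrook=3

Standard divisor 45737/22 ≈ 2078.955; standard quotas: Oakdale 6.388, Rivermont 5.743, Pinehurst 6.808, Claybrook 3.061.
Rounding to the nearest integer gives Oakdale 6, Rivermont 6, Pinehurst 7, Claybrook 3 — total 22, matching the house size, so no adjustment is needed.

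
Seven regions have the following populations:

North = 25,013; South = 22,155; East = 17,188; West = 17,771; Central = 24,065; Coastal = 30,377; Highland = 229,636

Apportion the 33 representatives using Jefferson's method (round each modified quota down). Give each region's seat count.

North 2, South 2, East 1, West 1, Central 2, Coastal 3, Highland 22

Standard divisor 366205/33 ≈ 11097.121; standard quotas: North 2.254, South 1.996, East 1.549, West 1.601, Central 2.169, Coastal 2.737, Highland 20.693.
Rounding down gives 2, 1, 1, 1, 2, 2, 20 = 29 seats, so the divisor must be adjusted.
With modified divisor 10050: modified quotas North 2.489, South 2.204, East 1.710, West 1.768, Central 2.395, Coastal 3.023, Highland 22.849.
Rounding down: North 2, South 2, East 1, West 1, Central 2, Coastal 3, Highland 22 (total 33).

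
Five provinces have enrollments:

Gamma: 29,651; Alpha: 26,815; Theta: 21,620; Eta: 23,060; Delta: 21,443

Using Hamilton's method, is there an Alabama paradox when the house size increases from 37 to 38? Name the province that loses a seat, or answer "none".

At 37 seats: Gamma 9, Alpha 8, Theta 7, Eta 7, Delta 6.
At 38 seats: Gamma 9, Alpha 8, Theta 7, Eta 7, Delta 7.
No province's allocation decreased.

none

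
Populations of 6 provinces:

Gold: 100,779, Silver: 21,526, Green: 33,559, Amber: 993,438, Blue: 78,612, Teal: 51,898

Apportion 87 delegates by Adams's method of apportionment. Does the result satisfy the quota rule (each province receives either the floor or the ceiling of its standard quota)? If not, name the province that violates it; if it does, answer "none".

Amber

Standard quotas: Gold 6.851, Silver 1.463, Green 2.281, Amber 67.533, Blue 5.344, Teal 3.528.
Adams allocation: Gold 7, Silver 2, Green 3, Amber 65, Blue 6, Teal 4.
Amber has quota 67.533 (lower 67, upper 68) but receives 65 — outside the quota interval.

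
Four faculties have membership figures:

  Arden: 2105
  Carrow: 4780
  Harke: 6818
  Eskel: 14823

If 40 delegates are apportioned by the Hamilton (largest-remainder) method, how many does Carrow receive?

Standard divisor: 28526 ÷ 40 ≈ 713.15.
Standard quotas: Arden 2.9517, Carrow 6.7027, Harke 9.5604, Eskel 20.7852.
Lower quotas: Arden 2, Carrow 6, Harke 9, Eskel 20 (sum 37, leaving 3 seats).
Remainders in descending order: Arden 0.9517, Eskel 0.7852, Carrow 0.7027, Harke 0.5604.
The surplus seats go to Arden, Eskel, Carrow.
Carrow receives 7.

7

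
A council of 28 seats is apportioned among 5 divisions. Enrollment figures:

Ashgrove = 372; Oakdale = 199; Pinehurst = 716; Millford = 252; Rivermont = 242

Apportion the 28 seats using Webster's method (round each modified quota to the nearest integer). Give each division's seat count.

Standard divisor 1781/28 ≈ 63.607; standard quotas: Ashgrove 5.848, Oakdale 3.129, Pinehurst 11.257, Millford 3.962, Rivermont 3.805.
Rounding to the nearest integer gives Ashgrove 6, Oakdale 3, Pinehurst 11, Millford 4, Rivermont 4 — total 28, matching the house size, so no adjustment is needed.

Ashgrove 6, Oakdale 3, Pinehurst 11, Millford 4, Rivermont 4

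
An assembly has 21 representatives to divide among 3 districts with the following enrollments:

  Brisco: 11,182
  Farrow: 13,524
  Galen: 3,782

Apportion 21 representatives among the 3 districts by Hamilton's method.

Standard divisor: 28488 ÷ 21 ≈ 1356.571.
Standard quotas: Brisco 8.2428, Farrow 9.9693, Galen 2.7879.
Lower quotas: Brisco 8, Farrow 9, Galen 2 (sum 19, leaving 2 seats).
Remainders in descending order: Farrow 0.9693, Galen 0.7879, Brisco 0.2428.
The surplus seats go to Farrow, Galen.

Brisco 8, Farrow 10, Galen 3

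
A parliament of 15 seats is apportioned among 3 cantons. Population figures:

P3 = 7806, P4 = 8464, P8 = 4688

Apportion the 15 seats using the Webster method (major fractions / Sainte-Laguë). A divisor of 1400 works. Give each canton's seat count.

P3 6, P4 6, P8 3

With modified divisor 1400: modified quotas P3 5.576, P4 6.046, P8 3.349.
Rounding to the nearest integer: P3 6, P4 6, P8 3 (total 15).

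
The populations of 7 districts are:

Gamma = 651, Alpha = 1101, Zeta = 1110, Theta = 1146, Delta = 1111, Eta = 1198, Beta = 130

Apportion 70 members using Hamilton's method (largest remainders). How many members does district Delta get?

Total 6447; standard divisor 6447/70 ≈ 92.1.
Standard quotas: Gamma 7.068, Alpha 11.954, Zeta 12.052, Theta 12.443, Delta 12.063, Eta 13.008, Beta 1.412.
Lower quotas: Gamma 7, Alpha 11, Zeta 12, Theta 12, Delta 12, Eta 13, Beta 1 (sum 68, leaving 2 seats).
Remainders in descending order: Alpha 0.954, Theta 0.443, Beta 0.412, Gamma 0.068, Delta 0.063, Zeta 0.052, Eta 0.008.
The surplus seats go to Alpha, Theta.
Delta receives 12.

12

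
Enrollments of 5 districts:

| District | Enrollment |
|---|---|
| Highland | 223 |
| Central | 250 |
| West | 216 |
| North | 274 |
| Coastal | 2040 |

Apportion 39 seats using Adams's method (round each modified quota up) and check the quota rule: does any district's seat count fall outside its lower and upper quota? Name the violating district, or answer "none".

Coastal

Standard quotas: Highland 2.896, Central 3.247, West 2.805, North 3.558, Coastal 26.494.
Adams allocation: Highland 3, Central 4, West 3, North 4, Coastal 25.
Coastal has quota 26.494 (lower 26, upper 27) but receives 25 — outside the quota interval.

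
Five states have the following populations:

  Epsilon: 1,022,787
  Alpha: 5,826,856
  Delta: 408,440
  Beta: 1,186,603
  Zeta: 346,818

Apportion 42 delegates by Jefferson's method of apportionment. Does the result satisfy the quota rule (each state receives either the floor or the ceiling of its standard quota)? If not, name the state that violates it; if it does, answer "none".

Alpha

Standard quotas: Epsilon 4.886, Alpha 27.837, Delta 1.951, Beta 5.669, Zeta 1.657.
Jefferson allocation: Epsilon 5, Alpha 29, Delta 2, Beta 5, Zeta 1.
Alpha has quota 27.837 (lower 27, upper 28) but receives 29 — outside the quota interval.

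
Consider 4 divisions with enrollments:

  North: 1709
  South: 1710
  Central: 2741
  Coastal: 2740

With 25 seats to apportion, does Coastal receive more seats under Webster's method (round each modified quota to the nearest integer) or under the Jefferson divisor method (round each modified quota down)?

Webster: North 5, South 5, Central 8, Coastal 7.
Jefferson: North 4, South 5, Central 8, Coastal 8.
Coastal gets 7 under Webster and 8 under Jefferson.

Jefferson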